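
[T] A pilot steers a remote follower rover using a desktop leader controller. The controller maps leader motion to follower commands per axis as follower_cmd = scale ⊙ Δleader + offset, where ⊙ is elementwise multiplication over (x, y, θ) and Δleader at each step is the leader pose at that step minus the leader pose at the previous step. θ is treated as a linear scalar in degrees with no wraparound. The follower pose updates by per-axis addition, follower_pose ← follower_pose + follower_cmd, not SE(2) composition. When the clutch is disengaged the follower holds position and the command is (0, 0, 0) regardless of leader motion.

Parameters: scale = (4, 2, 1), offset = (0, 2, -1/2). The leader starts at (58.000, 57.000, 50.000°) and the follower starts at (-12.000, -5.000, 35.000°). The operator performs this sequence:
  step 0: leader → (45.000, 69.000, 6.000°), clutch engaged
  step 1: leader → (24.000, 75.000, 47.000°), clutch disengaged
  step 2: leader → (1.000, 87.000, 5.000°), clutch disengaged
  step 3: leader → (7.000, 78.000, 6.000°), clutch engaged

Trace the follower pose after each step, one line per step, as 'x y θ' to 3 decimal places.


-64.000 21.000 -9.500
-64.000 21.000 -9.500
-64.000 21.000 -9.500
-40.000 5.000 -9.000

step 0: Δleader=(-13.000, 12.000, -44.000°), engaged; cmd=(-52.000, 26.000, -44.500°) → follower=(-64.000, 21.000, -9.500°)
step 1: Δleader=(-21.000, 6.000, 41.000°), disengaged; cmd=(0,0,0) → follower holds at (-64.000, 21.000, -9.500°)
step 2: Δleader=(-23.000, 12.000, -42.000°), disengaged; cmd=(0,0,0) → follower holds at (-64.000, 21.000, -9.500°)
step 3: Δleader=(6.000, -9.000, 1.000°), engaged; cmd=(24.000, -16.000, 0.500°) → follower=(-40.000, 5.000, -9.000°)


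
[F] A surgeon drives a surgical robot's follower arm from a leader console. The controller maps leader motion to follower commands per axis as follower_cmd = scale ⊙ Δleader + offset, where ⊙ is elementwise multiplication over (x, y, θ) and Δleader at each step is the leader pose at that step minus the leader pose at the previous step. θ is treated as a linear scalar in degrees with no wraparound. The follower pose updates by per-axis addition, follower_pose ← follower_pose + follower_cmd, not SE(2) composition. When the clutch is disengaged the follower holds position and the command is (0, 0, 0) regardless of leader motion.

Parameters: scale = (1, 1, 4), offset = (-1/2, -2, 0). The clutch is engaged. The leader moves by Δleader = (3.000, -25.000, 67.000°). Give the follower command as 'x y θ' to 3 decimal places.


axis x: 1·3.000 + -1/2 = 2.500
axis y: 1·-25.000 + -2 = -27.000
axis θ: 4·67.000 + 0 = 268.000

2.500 -27.000 268.000


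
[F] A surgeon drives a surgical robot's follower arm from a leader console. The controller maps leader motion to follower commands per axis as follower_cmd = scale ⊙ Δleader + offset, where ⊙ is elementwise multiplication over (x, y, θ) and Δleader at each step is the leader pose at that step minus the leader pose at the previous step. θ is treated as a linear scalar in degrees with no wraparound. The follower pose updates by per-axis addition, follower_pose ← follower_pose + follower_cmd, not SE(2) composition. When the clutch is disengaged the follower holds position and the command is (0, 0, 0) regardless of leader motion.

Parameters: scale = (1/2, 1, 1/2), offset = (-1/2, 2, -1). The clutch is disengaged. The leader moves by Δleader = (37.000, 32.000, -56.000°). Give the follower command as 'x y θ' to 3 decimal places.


0.000 0.000 0.000

clutch disengaged → follower holds; cmd = (0, 0, 0)


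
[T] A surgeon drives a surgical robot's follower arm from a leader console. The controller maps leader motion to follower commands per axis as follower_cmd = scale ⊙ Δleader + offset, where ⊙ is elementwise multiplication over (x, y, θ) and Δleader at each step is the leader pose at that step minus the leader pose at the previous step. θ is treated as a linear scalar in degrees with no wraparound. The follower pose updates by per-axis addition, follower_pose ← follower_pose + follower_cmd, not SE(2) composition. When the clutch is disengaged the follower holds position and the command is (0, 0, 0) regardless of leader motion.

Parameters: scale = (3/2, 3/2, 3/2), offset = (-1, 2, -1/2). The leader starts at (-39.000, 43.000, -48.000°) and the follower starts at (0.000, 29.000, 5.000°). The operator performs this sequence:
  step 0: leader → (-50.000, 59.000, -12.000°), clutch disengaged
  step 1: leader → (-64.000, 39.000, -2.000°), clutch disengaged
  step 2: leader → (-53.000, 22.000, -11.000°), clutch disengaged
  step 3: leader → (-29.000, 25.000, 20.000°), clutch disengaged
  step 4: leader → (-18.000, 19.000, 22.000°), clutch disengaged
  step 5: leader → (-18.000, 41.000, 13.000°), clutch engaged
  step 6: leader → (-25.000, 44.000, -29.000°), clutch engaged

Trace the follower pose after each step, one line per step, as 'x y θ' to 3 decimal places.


step 0: Δleader=(-11.000, 16.000, 36.000°), disengaged; cmd=(0,0,0) → follower holds at (0.000, 29.000, 5.000°)
step 1: Δleader=(-14.000, -20.000, 10.000°), disengaged; cmd=(0,0,0) → follower holds at (0.000, 29.000, 5.000°)
step 2: Δleader=(11.000, -17.000, -9.000°), disengaged; cmd=(0,0,0) → follower holds at (0.000, 29.000, 5.000°)
step 3: Δleader=(24.000, 3.000, 31.000°), disengaged; cmd=(0,0,0) → follower holds at (0.000, 29.000, 5.000°)
step 4: Δleader=(11.000, -6.000, 2.000°), disengaged; cmd=(0,0,0) → follower holds at (0.000, 29.000, 5.000°)
step 5: Δleader=(0.000, 22.000, -9.000°), engaged; cmd=(-1.000, 35.000, -14.000°) → follower=(-1.000, 64.000, -9.000°)
step 6: Δleader=(-7.000, 3.000, -42.000°), engaged; cmd=(-11.500, 6.500, -63.500°) → follower=(-12.500, 70.500, -72.500°)

0.000 29.000 5.000
0.000 29.000 5.000
0.000 29.000 5.000
0.000 29.000 5.000
0.000 29.000 5.000
-1.000 64.000 -9.000
-12.500 70.500 -72.500


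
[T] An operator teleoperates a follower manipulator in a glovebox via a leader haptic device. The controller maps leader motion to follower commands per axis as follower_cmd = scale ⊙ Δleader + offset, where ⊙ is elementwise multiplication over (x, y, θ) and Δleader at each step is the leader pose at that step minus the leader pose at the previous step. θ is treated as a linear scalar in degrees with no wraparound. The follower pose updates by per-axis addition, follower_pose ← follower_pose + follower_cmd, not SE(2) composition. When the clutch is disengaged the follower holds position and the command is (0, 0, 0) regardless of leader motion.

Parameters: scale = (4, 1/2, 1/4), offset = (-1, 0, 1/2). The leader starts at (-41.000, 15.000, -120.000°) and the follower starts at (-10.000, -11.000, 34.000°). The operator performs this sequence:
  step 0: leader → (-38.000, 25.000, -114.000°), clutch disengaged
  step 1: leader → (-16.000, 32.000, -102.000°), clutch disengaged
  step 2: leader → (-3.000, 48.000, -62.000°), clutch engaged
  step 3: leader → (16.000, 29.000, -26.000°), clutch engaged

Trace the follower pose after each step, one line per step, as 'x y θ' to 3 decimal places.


step 0: Δleader=(3.000, 10.000, 6.000°), disengaged; cmd=(0,0,0) → follower holds at (-10.000, -11.000, 34.000°)
step 1: Δleader=(22.000, 7.000, 12.000°), disengaged; cmd=(0,0,0) → follower holds at (-10.000, -11.000, 34.000°)
step 2: Δleader=(13.000, 16.000, 40.000°), engaged; cmd=(51.000, 8.000, 10.500°) → follower=(41.000, -3.000, 44.500°)
step 3: Δleader=(19.000, -19.000, 36.000°), engaged; cmd=(75.000, -9.500, 9.500°) → follower=(116.000, -12.500, 54.000°)

-10.000 -11.000 34.000
-10.000 -11.000 34.000
41.000 -3.000 44.500
116.000 -12.500 54.000


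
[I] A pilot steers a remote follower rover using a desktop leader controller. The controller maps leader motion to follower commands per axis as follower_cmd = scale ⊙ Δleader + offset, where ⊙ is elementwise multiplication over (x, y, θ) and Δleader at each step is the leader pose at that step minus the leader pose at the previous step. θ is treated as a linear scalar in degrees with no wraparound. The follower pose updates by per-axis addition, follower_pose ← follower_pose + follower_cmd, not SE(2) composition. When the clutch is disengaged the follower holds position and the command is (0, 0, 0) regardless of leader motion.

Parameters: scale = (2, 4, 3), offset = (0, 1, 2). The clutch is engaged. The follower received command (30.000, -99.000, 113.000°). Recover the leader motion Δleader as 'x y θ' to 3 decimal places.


axis x: (30.000 − 0) / (2) = 15.000
axis y: (-99.000 − 1) / (4) = -25.000
axis θ: (113.000 − 2) / (3) = 37.000

15.000 -25.000 37.000


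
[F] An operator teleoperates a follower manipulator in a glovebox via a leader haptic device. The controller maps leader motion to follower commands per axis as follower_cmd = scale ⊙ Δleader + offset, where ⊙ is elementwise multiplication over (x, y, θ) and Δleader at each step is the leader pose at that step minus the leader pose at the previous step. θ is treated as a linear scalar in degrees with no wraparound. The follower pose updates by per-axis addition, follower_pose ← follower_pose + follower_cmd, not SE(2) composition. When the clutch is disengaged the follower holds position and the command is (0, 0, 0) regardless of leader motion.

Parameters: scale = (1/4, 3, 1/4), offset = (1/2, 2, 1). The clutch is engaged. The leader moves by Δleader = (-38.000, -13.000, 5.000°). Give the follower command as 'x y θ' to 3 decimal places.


axis x: 1/4·-38.000 + 1/2 = -9.000
axis y: 3·-13.000 + 2 = -37.000
axis θ: 1/4·5.000 + 1 = 2.250

-9.000 -37.000 2.250


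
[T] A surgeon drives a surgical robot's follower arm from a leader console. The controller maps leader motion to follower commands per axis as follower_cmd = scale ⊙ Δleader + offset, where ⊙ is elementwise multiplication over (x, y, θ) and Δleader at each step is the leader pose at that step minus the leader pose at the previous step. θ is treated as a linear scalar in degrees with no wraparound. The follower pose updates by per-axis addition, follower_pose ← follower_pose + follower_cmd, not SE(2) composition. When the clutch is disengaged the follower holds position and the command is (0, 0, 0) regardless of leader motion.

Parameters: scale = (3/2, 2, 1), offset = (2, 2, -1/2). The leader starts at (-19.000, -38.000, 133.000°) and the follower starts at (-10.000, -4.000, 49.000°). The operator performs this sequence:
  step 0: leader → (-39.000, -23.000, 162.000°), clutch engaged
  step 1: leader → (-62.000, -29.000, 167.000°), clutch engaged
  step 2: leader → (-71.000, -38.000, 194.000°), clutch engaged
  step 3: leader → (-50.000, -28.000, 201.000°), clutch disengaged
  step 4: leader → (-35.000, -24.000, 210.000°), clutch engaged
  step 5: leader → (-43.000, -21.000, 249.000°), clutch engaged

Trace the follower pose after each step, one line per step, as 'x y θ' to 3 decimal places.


step 0: Δleader=(-20.000, 15.000, 29.000°), engaged; cmd=(-28.000, 32.000, 28.500°) → follower=(-38.000, 28.000, 77.500°)
step 1: Δleader=(-23.000, -6.000, 5.000°), engaged; cmd=(-32.500, -10.000, 4.500°) → follower=(-70.500, 18.000, 82.000°)
step 2: Δleader=(-9.000, -9.000, 27.000°), engaged; cmd=(-11.500, -16.000, 26.500°) → follower=(-82.000, 2.000, 108.500°)
step 3: Δleader=(21.000, 10.000, 7.000°), disengaged; cmd=(0,0,0) → follower holds at (-82.000, 2.000, 108.500°)
step 4: Δleader=(15.000, 4.000, 9.000°), engaged; cmd=(24.500, 10.000, 8.500°) → follower=(-57.500, 12.000, 117.000°)
step 5: Δleader=(-8.000, 3.000, 39.000°), engaged; cmd=(-10.000, 8.000, 38.500°) → follower=(-67.500, 20.000, 155.500°)

-38.000 28.000 77.500
-70.500 18.000 82.000
-82.000 2.000 108.500
-82.000 2.000 108.500
-57.500 12.000 117.000
-67.500 20.000 155.500


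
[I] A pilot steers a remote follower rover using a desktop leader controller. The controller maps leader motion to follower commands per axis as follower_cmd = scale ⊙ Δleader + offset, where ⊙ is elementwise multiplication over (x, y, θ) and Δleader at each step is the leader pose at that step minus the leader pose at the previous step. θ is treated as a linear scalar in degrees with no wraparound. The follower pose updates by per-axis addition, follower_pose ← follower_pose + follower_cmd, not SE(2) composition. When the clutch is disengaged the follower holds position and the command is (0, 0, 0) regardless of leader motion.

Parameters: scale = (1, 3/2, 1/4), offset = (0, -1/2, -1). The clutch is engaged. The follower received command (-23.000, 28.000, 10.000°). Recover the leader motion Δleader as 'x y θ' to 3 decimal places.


-23.000 19.000 44.000

axis x: (-23.000 − 0) / (1) = -23.000
axis y: (28.000 − -1/2) / (3/2) = 19.000
axis θ: (10.000 − -1) / (1/4) = 44.000


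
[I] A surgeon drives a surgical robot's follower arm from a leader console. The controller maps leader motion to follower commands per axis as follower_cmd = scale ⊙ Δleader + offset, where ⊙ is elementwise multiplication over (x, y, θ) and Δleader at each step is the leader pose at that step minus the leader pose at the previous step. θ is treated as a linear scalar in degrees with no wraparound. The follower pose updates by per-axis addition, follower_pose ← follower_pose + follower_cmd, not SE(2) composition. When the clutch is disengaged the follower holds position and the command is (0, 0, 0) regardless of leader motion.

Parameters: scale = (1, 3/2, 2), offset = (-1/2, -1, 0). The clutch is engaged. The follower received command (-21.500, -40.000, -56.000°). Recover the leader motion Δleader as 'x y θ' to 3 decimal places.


-21.000 -26.000 -28.000

axis x: (-21.500 − -1/2) / (1) = -21.000
axis y: (-40.000 − -1) / (3/2) = -26.000
axis θ: (-56.000 − 0) / (2) = -28.000


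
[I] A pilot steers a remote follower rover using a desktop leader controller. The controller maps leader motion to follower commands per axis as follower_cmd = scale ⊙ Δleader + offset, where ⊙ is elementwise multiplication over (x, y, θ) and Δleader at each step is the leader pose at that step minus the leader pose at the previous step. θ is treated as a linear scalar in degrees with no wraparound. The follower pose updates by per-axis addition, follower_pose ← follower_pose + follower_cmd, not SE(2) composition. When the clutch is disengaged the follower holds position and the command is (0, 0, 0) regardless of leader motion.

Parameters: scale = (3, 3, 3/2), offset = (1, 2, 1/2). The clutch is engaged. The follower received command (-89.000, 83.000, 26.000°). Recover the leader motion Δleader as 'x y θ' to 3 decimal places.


axis x: (-89.000 − 1) / (3) = -30.000
axis y: (83.000 − 2) / (3) = 27.000
axis θ: (26.000 − 1/2) / (3/2) = 17.000

-30.000 27.000 17.000


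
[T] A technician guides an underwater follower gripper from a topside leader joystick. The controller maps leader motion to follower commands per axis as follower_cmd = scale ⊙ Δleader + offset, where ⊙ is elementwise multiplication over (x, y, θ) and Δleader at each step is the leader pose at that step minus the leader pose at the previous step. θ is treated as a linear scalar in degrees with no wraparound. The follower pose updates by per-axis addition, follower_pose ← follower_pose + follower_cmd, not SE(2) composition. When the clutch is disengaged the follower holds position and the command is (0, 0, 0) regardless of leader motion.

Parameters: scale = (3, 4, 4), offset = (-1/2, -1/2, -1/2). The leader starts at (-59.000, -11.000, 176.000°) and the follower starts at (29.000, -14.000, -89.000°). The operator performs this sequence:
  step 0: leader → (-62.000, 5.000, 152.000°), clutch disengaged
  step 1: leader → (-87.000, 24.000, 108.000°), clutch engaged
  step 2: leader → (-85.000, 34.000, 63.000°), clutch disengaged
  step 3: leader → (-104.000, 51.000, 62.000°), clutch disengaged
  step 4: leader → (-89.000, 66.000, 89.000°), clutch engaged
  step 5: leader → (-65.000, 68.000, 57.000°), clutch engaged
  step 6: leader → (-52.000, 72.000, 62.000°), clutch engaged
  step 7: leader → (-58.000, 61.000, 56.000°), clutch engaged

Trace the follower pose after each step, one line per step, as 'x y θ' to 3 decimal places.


29.000 -14.000 -89.000
-46.500 61.500 -265.500
-46.500 61.500 -265.500
-46.500 61.500 -265.500
-2.000 121.000 -158.000
69.500 128.500 -286.500
108.000 144.000 -267.000
89.500 99.500 -291.500

step 0: Δleader=(-3.000, 16.000, -24.000°), disengaged; cmd=(0,0,0) → follower holds at (29.000, -14.000, -89.000°)
step 1: Δleader=(-25.000, 19.000, -44.000°), engaged; cmd=(-75.500, 75.500, -176.500°) → follower=(-46.500, 61.500, -265.500°)
step 2: Δleader=(2.000, 10.000, -45.000°), disengaged; cmd=(0,0,0) → follower holds at (-46.500, 61.500, -265.500°)
step 3: Δleader=(-19.000, 17.000, -1.000°), disengaged; cmd=(0,0,0) → follower holds at (-46.500, 61.500, -265.500°)
step 4: Δleader=(15.000, 15.000, 27.000°), engaged; cmd=(44.500, 59.500, 107.500°) → follower=(-2.000, 121.000, -158.000°)
step 5: Δleader=(24.000, 2.000, -32.000°), engaged; cmd=(71.500, 7.500, -128.500°) → follower=(69.500, 128.500, -286.500°)
step 6: Δleader=(13.000, 4.000, 5.000°), engaged; cmd=(38.500, 15.500, 19.500°) → follower=(108.000, 144.000, -267.000°)
step 7: Δleader=(-6.000, -11.000, -6.000°), engaged; cmd=(-18.500, -44.500, -24.500°) → follower=(89.500, 99.500, -291.500°)


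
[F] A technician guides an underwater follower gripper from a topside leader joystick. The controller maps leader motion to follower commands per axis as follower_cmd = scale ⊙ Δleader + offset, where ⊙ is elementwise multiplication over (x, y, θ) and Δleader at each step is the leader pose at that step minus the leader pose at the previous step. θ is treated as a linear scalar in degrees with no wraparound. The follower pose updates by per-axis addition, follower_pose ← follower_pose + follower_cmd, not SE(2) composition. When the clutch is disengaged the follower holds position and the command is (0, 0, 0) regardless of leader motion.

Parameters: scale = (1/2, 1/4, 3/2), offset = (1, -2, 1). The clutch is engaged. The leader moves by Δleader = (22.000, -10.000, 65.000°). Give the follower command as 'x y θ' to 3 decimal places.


axis x: 1/2·22.000 + 1 = 12.000
axis y: 1/4·-10.000 + -2 = -4.500
axis θ: 3/2·65.000 + 1 = 98.500

12.000 -4.500 98.500


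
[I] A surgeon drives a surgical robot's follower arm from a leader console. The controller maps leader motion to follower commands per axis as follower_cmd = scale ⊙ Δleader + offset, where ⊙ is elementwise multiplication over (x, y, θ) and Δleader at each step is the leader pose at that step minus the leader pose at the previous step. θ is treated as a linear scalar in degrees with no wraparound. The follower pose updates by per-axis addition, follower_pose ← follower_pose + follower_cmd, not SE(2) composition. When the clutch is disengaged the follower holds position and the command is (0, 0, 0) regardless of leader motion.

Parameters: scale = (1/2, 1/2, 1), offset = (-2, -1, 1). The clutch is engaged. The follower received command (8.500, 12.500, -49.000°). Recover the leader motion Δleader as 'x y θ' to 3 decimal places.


21.000 27.000 -50.000

axis x: (8.500 − -2) / (1/2) = 21.000
axis y: (12.500 − -1) / (1/2) = 27.000
axis θ: (-49.000 − 1) / (1) = -50.000


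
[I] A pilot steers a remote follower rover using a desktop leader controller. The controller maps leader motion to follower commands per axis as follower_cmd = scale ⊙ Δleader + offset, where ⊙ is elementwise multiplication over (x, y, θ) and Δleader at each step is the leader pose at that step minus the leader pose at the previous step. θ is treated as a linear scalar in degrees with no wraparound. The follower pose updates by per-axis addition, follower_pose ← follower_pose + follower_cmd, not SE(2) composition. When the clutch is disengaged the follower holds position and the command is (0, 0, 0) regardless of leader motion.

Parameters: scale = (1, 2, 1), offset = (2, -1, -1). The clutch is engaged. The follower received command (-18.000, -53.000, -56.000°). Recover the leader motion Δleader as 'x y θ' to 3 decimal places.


-20.000 -26.000 -55.000

axis x: (-18.000 − 2) / (1) = -20.000
axis y: (-53.000 − -1) / (2) = -26.000
axis θ: (-56.000 − -1) / (1) = -55.000


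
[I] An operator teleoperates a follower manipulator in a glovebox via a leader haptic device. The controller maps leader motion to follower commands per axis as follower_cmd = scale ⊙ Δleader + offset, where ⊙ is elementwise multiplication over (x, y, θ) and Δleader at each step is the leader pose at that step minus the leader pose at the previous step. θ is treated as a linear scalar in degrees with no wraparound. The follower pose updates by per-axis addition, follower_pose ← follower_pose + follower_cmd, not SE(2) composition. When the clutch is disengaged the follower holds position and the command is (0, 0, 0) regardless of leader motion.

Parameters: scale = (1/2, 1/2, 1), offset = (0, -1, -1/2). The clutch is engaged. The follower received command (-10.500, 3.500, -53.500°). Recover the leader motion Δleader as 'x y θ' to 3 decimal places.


axis x: (-10.500 − 0) / (1/2) = -21.000
axis y: (3.500 − -1) / (1/2) = 9.000
axis θ: (-53.500 − -1/2) / (1) = -53.000

-21.000 9.000 -53.000


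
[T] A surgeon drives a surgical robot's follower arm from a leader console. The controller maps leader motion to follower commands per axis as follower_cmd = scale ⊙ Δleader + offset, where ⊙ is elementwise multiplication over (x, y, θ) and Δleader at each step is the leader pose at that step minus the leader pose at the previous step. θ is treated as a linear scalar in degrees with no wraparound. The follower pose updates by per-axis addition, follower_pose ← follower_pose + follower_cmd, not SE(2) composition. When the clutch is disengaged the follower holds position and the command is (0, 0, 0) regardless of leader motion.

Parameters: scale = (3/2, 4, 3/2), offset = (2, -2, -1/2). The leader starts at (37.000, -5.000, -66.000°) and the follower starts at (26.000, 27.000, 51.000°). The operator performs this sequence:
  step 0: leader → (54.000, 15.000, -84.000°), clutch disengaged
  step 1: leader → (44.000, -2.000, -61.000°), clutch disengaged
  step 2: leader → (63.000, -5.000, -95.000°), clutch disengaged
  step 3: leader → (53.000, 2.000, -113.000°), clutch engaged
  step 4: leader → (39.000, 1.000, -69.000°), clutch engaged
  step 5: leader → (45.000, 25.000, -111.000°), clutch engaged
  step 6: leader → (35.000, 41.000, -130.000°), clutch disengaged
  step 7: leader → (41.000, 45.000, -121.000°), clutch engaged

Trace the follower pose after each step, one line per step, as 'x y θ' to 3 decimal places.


step 0: Δleader=(17.000, 20.000, -18.000°), disengaged; cmd=(0,0,0) → follower holds at (26.000, 27.000, 51.000°)
step 1: Δleader=(-10.000, -17.000, 23.000°), disengaged; cmd=(0,0,0) → follower holds at (26.000, 27.000, 51.000°)
step 2: Δleader=(19.000, -3.000, -34.000°), disengaged; cmd=(0,0,0) → follower holds at (26.000, 27.000, 51.000°)
step 3: Δleader=(-10.000, 7.000, -18.000°), engaged; cmd=(-13.000, 26.000, -27.500°) → follower=(13.000, 53.000, 23.500°)
step 4: Δleader=(-14.000, -1.000, 44.000°), engaged; cmd=(-19.000, -6.000, 65.500°) → follower=(-6.000, 47.000, 89.000°)
step 5: Δleader=(6.000, 24.000, -42.000°), engaged; cmd=(11.000, 94.000, -63.500°) → follower=(5.000, 141.000, 25.500°)
step 6: Δleader=(-10.000, 16.000, -19.000°), disengaged; cmd=(0,0,0) → follower holds at (5.000, 141.000, 25.500°)
step 7: Δleader=(6.000, 4.000, 9.000°), engaged; cmd=(11.000, 14.000, 13.000°) → follower=(16.000, 155.000, 38.500°)

26.000 27.000 51.000
26.000 27.000 51.000
26.000 27.000 51.000
13.000 53.000 23.500
-6.000 47.000 89.000
5.000 141.000 25.500
5.000 141.000 25.500
16.000 155.000 38.500


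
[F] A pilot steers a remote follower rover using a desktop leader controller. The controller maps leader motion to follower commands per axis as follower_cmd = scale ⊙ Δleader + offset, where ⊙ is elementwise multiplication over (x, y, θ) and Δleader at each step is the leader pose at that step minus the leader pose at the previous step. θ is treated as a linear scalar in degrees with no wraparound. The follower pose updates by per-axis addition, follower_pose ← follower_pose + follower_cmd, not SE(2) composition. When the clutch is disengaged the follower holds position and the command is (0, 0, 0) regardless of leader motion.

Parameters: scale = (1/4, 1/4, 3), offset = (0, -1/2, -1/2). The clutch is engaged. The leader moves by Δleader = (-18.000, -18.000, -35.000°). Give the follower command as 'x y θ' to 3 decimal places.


-4.500 -5.000 -105.500

axis x: 1/4·-18.000 + 0 = -4.500
axis y: 1/4·-18.000 + -1/2 = -5.000
axis θ: 3·-35.000 + -1/2 = -105.500


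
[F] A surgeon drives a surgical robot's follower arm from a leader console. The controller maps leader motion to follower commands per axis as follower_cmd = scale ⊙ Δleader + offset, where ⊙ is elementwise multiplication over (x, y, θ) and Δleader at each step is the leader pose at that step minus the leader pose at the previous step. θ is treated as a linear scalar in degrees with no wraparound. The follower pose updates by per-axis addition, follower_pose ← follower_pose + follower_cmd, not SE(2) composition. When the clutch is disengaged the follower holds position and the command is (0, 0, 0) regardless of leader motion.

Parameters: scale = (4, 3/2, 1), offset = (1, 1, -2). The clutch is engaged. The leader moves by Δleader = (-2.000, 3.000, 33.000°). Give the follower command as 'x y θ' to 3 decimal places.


axis x: 4·-2.000 + 1 = -7.000
axis y: 3/2·3.000 + 1 = 5.500
axis θ: 1·33.000 + -2 = 31.000

-7.000 5.500 31.000


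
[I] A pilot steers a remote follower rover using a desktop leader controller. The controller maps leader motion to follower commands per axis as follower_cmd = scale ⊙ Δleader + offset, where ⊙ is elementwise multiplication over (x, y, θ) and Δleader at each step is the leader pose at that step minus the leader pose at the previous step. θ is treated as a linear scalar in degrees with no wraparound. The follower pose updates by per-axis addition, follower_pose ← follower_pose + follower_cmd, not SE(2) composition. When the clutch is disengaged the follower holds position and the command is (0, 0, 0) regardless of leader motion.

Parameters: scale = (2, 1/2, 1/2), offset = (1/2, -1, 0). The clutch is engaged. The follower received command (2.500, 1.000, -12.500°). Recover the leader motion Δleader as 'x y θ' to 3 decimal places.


axis x: (2.500 − 1/2) / (2) = 1.000
axis y: (1.000 − -1) / (1/2) = 4.000
axis θ: (-12.500 − 0) / (1/2) = -25.000

1.000 4.000 -25.000


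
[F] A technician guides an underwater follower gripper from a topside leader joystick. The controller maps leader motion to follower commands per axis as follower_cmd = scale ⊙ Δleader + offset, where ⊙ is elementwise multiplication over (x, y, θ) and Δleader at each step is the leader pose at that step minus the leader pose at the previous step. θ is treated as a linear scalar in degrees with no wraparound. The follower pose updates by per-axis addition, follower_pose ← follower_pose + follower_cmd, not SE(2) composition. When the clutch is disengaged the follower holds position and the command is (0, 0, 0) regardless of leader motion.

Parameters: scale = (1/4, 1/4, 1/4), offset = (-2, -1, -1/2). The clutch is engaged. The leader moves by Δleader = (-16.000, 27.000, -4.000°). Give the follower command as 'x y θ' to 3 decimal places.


-6.000 5.750 -1.500

axis x: 1/4·-16.000 + -2 = -6.000
axis y: 1/4·27.000 + -1 = 5.750
axis θ: 1/4·-4.000 + -1/2 = -1.500


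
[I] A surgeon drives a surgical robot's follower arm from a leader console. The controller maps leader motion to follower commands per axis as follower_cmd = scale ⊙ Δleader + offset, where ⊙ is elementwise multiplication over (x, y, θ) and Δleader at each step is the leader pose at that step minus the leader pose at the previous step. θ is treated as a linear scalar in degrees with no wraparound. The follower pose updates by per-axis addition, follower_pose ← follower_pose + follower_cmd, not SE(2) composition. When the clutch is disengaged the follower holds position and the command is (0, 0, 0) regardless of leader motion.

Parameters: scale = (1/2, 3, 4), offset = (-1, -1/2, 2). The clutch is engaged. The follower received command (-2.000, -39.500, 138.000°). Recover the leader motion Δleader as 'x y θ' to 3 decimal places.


-2.000 -13.000 34.000

axis x: (-2.000 − -1) / (1/2) = -2.000
axis y: (-39.500 − -1/2) / (3) = -13.000
axis θ: (138.000 − 2) / (4) = 34.000


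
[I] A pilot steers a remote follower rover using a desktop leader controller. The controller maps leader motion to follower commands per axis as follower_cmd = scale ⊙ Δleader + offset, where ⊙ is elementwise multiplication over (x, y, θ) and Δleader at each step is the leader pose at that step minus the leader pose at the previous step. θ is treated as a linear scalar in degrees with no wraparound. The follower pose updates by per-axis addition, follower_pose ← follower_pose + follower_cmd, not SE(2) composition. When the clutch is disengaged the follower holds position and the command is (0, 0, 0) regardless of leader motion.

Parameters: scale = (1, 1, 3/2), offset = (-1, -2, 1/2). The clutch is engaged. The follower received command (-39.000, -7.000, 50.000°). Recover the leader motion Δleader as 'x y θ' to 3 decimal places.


axis x: (-39.000 − -1) / (1) = -38.000
axis y: (-7.000 − -2) / (1) = -5.000
axis θ: (50.000 − 1/2) / (3/2) = 33.000

-38.000 -5.000 33.000


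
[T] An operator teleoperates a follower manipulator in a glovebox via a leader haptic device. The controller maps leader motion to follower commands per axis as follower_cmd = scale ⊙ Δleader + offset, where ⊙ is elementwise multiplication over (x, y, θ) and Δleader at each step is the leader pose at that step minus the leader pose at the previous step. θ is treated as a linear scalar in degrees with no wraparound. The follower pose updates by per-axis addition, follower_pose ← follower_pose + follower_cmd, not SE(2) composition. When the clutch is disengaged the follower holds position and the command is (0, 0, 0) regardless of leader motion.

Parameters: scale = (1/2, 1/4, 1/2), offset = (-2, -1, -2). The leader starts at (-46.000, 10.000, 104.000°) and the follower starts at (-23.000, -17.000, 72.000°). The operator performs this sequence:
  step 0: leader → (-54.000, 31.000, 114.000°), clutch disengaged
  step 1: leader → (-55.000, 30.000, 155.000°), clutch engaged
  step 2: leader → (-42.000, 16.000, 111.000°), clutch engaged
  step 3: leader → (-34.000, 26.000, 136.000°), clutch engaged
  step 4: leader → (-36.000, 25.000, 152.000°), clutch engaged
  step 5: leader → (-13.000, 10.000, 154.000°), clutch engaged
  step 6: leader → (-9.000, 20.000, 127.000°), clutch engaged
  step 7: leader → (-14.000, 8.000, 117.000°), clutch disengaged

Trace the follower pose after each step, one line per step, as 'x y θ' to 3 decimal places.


-23.000 -17.000 72.000
-25.500 -18.250 90.500
-21.000 -22.750 66.500
-19.000 -21.250 77.000
-22.000 -22.500 83.000
-12.500 -27.250 82.000
-12.500 -25.750 66.500
-12.500 -25.750 66.500

step 0: Δleader=(-8.000, 21.000, 10.000°), disengaged; cmd=(0,0,0) → follower holds at (-23.000, -17.000, 72.000°)
step 1: Δleader=(-1.000, -1.000, 41.000°), engaged; cmd=(-2.500, -1.250, 18.500°) → follower=(-25.500, -18.250, 90.500°)
step 2: Δleader=(13.000, -14.000, -44.000°), engaged; cmd=(4.500, -4.500, -24.000°) → follower=(-21.000, -22.750, 66.500°)
step 3: Δleader=(8.000, 10.000, 25.000°), engaged; cmd=(2.000, 1.500, 10.500°) → follower=(-19.000, -21.250, 77.000°)
step 4: Δleader=(-2.000, -1.000, 16.000°), engaged; cmd=(-3.000, -1.250, 6.000°) → follower=(-22.000, -22.500, 83.000°)
step 5: Δleader=(23.000, -15.000, 2.000°), engaged; cmd=(9.500, -4.750, -1.000°) → follower=(-12.500, -27.250, 82.000°)
step 6: Δleader=(4.000, 10.000, -27.000°), engaged; cmd=(0.000, 1.500, -15.500°) → follower=(-12.500, -25.750, 66.500°)
step 7: Δleader=(-5.000, -12.000, -10.000°), disengaged; cmd=(0,0,0) → follower holds at (-12.500, -25.750, 66.500°)


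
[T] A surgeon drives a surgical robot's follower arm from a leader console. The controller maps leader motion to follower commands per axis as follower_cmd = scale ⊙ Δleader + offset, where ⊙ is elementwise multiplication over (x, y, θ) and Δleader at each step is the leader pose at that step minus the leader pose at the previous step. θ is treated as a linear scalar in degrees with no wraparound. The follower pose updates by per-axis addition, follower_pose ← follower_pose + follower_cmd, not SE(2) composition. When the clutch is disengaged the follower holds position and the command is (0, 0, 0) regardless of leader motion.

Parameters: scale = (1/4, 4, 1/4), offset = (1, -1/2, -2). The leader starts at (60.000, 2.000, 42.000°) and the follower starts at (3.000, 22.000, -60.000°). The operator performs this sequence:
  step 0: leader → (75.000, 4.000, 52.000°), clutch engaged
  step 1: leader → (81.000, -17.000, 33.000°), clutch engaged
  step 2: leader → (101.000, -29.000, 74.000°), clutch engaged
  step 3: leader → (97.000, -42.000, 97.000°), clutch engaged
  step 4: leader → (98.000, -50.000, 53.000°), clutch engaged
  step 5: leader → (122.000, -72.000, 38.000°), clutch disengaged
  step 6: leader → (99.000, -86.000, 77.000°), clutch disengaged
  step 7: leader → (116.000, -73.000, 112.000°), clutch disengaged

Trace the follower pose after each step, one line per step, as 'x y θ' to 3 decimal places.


step 0: Δleader=(15.000, 2.000, 10.000°), engaged; cmd=(4.750, 7.500, 0.500°) → follower=(7.750, 29.500, -59.500°)
step 1: Δleader=(6.000, -21.000, -19.000°), engaged; cmd=(2.500, -84.500, -6.750°) → follower=(10.250, -55.000, -66.250°)
step 2: Δleader=(20.000, -12.000, 41.000°), engaged; cmd=(6.000, -48.500, 8.250°) → follower=(16.250, -103.500, -58.000°)
step 3: Δleader=(-4.000, -13.000, 23.000°), engaged; cmd=(0.000, -52.500, 3.750°) → follower=(16.250, -156.000, -54.250°)
step 4: Δleader=(1.000, -8.000, -44.000°), engaged; cmd=(1.250, -32.500, -13.000°) → follower=(17.500, -188.500, -67.250°)
step 5: Δleader=(24.000, -22.000, -15.000°), disengaged; cmd=(0,0,0) → follower holds at (17.500, -188.500, -67.250°)
step 6: Δleader=(-23.000, -14.000, 39.000°), disengaged; cmd=(0,0,0) → follower holds at (17.500, -188.500, -67.250°)
step 7: Δleader=(17.000, 13.000, 35.000°), disengaged; cmd=(0,0,0) → follower holds at (17.500, -188.500, -67.250°)

7.750 29.500 -59.500
10.250 -55.000 -66.250
16.250 -103.500 -58.000
16.250 -156.000 -54.250
17.500 -188.500 -67.250
17.500 -188.500 -67.250
17.500 -188.500 -67.250
17.500 -188.500 -67.250


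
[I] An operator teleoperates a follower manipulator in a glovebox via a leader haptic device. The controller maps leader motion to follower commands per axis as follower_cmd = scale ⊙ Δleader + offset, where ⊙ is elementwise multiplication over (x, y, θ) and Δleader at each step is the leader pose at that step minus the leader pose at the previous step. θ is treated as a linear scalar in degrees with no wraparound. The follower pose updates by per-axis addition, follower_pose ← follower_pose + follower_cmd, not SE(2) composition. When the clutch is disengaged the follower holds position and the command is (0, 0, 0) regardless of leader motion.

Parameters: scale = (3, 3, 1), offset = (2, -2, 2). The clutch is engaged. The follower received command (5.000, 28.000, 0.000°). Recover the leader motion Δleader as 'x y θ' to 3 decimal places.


1.000 10.000 -2.000

axis x: (5.000 − 2) / (3) = 1.000
axis y: (28.000 − -2) / (3) = 10.000
axis θ: (0.000 − 2) / (1) = -2.000


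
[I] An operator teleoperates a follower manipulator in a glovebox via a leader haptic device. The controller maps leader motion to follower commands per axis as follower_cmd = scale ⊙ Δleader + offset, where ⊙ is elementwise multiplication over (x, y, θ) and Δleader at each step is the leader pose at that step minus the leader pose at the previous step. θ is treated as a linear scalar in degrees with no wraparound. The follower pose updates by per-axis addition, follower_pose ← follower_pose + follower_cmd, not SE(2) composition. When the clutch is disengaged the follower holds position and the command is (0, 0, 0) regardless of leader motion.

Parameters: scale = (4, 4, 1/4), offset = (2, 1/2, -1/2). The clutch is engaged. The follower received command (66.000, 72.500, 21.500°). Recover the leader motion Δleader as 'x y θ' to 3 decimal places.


axis x: (66.000 − 2) / (4) = 16.000
axis y: (72.500 − 1/2) / (4) = 18.000
axis θ: (21.500 − -1/2) / (1/4) = 88.000

16.000 18.000 88.000


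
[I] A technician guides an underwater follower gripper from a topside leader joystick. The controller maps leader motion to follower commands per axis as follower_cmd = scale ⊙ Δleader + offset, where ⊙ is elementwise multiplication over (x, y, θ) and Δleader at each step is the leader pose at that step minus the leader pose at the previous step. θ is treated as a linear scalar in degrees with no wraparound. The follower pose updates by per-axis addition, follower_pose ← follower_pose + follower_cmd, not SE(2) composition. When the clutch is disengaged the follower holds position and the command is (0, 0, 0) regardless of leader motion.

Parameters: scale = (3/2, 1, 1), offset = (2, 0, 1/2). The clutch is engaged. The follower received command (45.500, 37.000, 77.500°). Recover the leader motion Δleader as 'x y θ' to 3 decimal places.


29.000 37.000 77.000

axis x: (45.500 − 2) / (3/2) = 29.000
axis y: (37.000 − 0) / (1) = 37.000
axis θ: (77.500 − 1/2) / (1) = 77.000


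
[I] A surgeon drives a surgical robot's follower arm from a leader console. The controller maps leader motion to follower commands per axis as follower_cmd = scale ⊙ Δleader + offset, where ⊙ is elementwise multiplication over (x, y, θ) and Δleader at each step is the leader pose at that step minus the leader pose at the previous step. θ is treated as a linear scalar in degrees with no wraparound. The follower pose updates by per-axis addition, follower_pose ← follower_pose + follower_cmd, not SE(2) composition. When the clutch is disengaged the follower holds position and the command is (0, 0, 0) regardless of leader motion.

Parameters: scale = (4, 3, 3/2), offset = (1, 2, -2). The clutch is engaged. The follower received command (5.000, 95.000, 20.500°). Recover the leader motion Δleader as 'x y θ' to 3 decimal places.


1.000 31.000 15.000

axis x: (5.000 − 1) / (4) = 1.000
axis y: (95.000 − 2) / (3) = 31.000
axis θ: (20.500 − -2) / (3/2) = 15.000


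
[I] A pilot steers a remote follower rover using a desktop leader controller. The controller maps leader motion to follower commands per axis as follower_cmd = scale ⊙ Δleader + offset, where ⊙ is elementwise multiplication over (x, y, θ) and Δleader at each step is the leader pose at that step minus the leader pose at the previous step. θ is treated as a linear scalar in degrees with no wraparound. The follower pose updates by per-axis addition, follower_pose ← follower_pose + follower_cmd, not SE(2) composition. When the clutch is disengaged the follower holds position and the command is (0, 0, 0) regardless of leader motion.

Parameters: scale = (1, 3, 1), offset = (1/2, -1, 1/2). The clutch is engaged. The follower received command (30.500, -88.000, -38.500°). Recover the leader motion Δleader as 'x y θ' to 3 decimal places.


axis x: (30.500 − 1/2) / (1) = 30.000
axis y: (-88.000 − -1) / (3) = -29.000
axis θ: (-38.500 − 1/2) / (1) = -39.000

30.000 -29.000 -39.000
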